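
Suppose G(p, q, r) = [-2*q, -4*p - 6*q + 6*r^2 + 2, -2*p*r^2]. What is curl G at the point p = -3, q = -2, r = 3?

(-36, 18, -2)

(∇×G)₁ = ∂G₃/∂q − ∂G₂/∂r = -12*r
(∇×G)₂ = ∂G₁/∂r − ∂G₃/∂p = 2*r^2
(∇×G)₃ = ∂G₂/∂p − ∂G₁/∂q = -2
∇×G = (-12*r, 2*r^2, -2)
At (-3, -2, 3): (-36, 18, -2).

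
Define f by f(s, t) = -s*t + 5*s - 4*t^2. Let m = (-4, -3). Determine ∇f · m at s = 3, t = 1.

∂f/∂s = -t + 5
∂f/∂t = -s - 8*t
∇f at (3, 1) = (4, -11)
∇f · m = (4)(-4) + (-11)(-3) = 17

17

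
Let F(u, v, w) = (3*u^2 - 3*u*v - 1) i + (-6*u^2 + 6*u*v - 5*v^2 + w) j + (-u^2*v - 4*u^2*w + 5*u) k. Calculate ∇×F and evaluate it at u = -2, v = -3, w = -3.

(∇×F)₁ = ∂F₃/∂v − ∂F₂/∂w = -u^2 - 1
(∇×F)₂ = ∂F₁/∂w − ∂F₃/∂u = 2*u*v + 8*u*w - 5
(∇×F)₃ = ∂F₂/∂u − ∂F₁/∂v = -9*u + 6*v
∇×F = (-u^2 - 1, 2*u*v + 8*u*w - 5, -9*u + 6*v)
At (-2, -3, -3): (-5, 55, 0).

(-5, 55, 0)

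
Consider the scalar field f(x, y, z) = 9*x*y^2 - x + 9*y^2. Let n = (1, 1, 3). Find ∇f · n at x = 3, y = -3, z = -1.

-136

∂f/∂x = 9*y^2 - 1
∂f/∂y = 18*x*y + 18*y
∂f/∂z = 0
∇f at (3, -3, -1) = (80, -216, 0)
∇f · n = (80)(1) + (-216)(1) + (0)(3) = -136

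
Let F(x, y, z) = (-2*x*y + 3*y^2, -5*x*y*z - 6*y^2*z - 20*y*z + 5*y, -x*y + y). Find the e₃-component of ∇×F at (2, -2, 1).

26

(∇×F)_3 = ∂F₂/∂x − ∂F₁/∂y
= -5*y*z − (-2*x + 6*y)
= 2*x - 5*y*z - 6*y
At (2, -2, 1): 26.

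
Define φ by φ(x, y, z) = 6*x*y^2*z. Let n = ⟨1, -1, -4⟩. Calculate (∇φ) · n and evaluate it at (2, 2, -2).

-144

∂φ/∂x = 6*y^2*z
∂φ/∂y = 12*x*y*z
∂φ/∂z = 6*x*y^2
∇φ at (2, 2, -2) = (-48, -96, 48)
∇φ · n = (-48)(1) + (-96)(-1) + (48)(-4) = -144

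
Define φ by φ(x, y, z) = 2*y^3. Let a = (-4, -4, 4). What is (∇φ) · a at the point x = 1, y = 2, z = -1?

∂φ/∂x = 0
∂φ/∂y = 6*y^2
∂φ/∂z = 0
∇φ at (1, 2, -1) = (0, 24, 0)
∇φ · a = (0)(-4) + (24)(-4) + (0)(4) = -96

-96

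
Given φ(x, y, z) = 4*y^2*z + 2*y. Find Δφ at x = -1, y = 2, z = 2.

16

∂²φ/∂x² = 0
∂²φ/∂y² = 8*z
∂²φ/∂z² = 0
∇²φ = 8*z
At (-1, 2, 2): 16.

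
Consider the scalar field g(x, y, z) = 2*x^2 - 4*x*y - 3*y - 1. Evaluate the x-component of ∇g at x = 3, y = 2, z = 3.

(∇g)_1 = ∂g/∂x = 4*x - 4*y
At (3, 2, 3): 4.

4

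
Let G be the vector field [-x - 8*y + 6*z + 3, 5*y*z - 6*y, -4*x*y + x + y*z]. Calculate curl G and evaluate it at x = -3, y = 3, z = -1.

(-4, 17, 8)

(∇×G)₁ = ∂G₃/∂y − ∂G₂/∂z = -4*x - 5*y + z
(∇×G)₂ = ∂G₁/∂z − ∂G₃/∂x = 4*y + 5
(∇×G)₃ = ∂G₂/∂x − ∂G₁/∂y = 8
∇×G = (-4*x - 5*y + z, 4*y + 5, 8)
At (-3, 3, -1): (-4, 17, 8).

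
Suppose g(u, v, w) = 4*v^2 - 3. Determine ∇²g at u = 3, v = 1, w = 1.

8

∂²g/∂u² = 0
∂²g/∂v² = 8
∂²g/∂w² = 0
∇²g = 8
At (3, 1, 1): 8.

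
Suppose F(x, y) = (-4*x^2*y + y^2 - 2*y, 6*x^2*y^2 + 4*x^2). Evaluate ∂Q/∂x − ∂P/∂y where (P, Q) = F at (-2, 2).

∂F₂/∂x = 12*x*y^2 + 8*x
∂F₁/∂y = -4*x^2 + 2*y - 2
Scalar curl = 4*x^2 + 12*x*y^2 + 8*x - 2*y + 2
At (-2, 2): -98.

-98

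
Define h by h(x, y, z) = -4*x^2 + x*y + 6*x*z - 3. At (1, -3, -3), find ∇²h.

∂²h/∂x² = -8
∂²h/∂y² = 0
∂²h/∂z² = 0
∇²h = -8
At (1, -3, -3): -8.

-8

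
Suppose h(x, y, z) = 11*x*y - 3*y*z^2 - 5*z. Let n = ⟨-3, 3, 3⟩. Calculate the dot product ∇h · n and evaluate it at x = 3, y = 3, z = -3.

66

∂h/∂x = 11*y
∂h/∂y = 11*x - 3*z^2
∂h/∂z = -6*y*z - 5
∇h at (3, 3, -3) = (33, 6, 49)
∇h · n = (33)(-3) + (6)(3) + (49)(3) = 66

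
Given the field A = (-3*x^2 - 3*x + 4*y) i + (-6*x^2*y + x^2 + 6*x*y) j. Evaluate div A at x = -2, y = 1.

-27

∂A₁/∂x = -6*x - 3
∂A₂/∂y = -6*x^2 + 6*x
∇·A = -6*x^2 - 3
At (-2, 1): -27.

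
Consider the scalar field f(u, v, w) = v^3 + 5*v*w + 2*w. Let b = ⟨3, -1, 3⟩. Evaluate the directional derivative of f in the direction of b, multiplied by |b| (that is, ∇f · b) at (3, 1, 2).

∂f/∂u = 0
∂f/∂v = 3*v^2 + 5*w
∂f/∂w = 5*v + 2
∇f at (3, 1, 2) = (0, 13, 7)
∇f · b = (0)(3) + (13)(-1) + (7)(3) = 8

8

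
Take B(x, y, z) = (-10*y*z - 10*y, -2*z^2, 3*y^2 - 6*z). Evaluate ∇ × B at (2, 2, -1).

(8, -20, 0)

(∇×B)₁ = ∂B₃/∂y − ∂B₂/∂z = 6*y + 4*z
(∇×B)₂ = ∂B₁/∂z − ∂B₃/∂x = -10*y
(∇×B)₃ = ∂B₂/∂x − ∂B₁/∂y = 10*z + 10
∇×B = (6*y + 4*z, -10*y, 10*z + 10)
At (2, 2, -1): (8, -20, 0).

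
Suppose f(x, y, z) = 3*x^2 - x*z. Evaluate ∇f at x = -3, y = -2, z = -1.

∂f/∂x = 6*x - z
∂f/∂y = 0
∂f/∂z = -x
∇f = (6*x - z, 0, -x)
At (-3, -2, -1): (-17, 0, 3).

(-17, 0, 3)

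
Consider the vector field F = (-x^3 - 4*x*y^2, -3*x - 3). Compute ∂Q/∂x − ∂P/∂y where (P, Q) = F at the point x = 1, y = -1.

-11

∂F₂/∂x = -3
∂F₁/∂y = -8*x*y
Scalar curl = 8*x*y - 3
At (1, -1): -11.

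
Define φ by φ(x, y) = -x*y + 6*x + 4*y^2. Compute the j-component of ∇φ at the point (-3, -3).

-21

(∇φ)_2 = ∂φ/∂y = -x + 8*y
At (-3, -3): -21.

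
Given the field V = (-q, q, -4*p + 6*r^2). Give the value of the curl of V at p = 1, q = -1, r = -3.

(0, 4, 1)

(∇×V)₁ = ∂V₃/∂q − ∂V₂/∂r = 0
(∇×V)₂ = ∂V₁/∂r − ∂V₃/∂p = 4
(∇×V)₃ = ∂V₂/∂p − ∂V₁/∂q = 1
∇×V = (0, 4, 1)
At (1, -1, -3): (0, 4, 1).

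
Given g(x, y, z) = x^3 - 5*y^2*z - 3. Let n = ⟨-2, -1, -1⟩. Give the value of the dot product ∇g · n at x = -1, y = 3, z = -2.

∂g/∂x = 3*x^2
∂g/∂y = -10*y*z
∂g/∂z = -5*y^2
∇g at (-1, 3, -2) = (3, 60, -45)
∇g · n = (3)(-2) + (60)(-1) + (-45)(-1) = -21

-21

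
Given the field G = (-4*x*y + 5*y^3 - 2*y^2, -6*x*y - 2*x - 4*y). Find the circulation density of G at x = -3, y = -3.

-143

∂G₂/∂x = -6*y - 2
∂G₁/∂y = -4*x + 15*y^2 - 4*y
Scalar curl = 4*x - 15*y^2 - 2*y - 2
At (-3, -3): -143.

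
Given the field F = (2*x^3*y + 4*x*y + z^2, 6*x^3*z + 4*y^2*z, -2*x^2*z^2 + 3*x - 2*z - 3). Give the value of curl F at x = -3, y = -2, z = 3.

(∇×F)₁ = ∂F₃/∂y − ∂F₂/∂z = -6*x^3 - 4*y^2
(∇×F)₂ = ∂F₁/∂z − ∂F₃/∂x = 4*x*z^2 + 2*z - 3
(∇×F)₃ = ∂F₂/∂x − ∂F₁/∂y = -2*x^3 + 18*x^2*z - 4*x
∇×F = (-6*x^3 - 4*y^2, 4*x*z^2 + 2*z - 3, -2*x^3 + 18*x^2*z - 4*x)
At (-3, -2, 3): (146, -105, 552).

(146, -105, 552)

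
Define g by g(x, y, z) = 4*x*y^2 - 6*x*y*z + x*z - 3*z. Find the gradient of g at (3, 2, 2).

∂g/∂x = 4*y^2 - 6*y*z + z
∂g/∂y = 8*x*y - 6*x*z
∂g/∂z = -6*x*y + x - 3
∇g = (4*y^2 - 6*y*z + z, 8*x*y - 6*x*z, -6*x*y + x - 3)
At (3, 2, 2): (-6, 12, -36).

(-6, 12, -36)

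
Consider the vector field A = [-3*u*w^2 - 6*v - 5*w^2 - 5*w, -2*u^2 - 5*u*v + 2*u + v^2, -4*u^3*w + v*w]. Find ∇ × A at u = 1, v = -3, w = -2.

(∇×A)₁ = ∂A₃/∂v − ∂A₂/∂w = w
(∇×A)₂ = ∂A₁/∂w − ∂A₃/∂u = 12*u^2*w - 6*u*w - 10*w - 5
(∇×A)₃ = ∂A₂/∂u − ∂A₁/∂v = -4*u - 5*v + 8
∇×A = (w, 12*u^2*w - 6*u*w - 10*w - 5, -4*u - 5*v + 8)
At (1, -3, -2): (-2, 3, 19).

(-2, 3, 19)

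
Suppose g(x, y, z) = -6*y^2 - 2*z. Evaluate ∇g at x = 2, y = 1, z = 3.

(0, -12, -2)

∂g/∂x = 0
∂g/∂y = -12*y
∂g/∂z = -2
∇g = (0, -12*y, -2)
At (2, 1, 3): (0, -12, -2).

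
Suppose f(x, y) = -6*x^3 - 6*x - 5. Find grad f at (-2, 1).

(-78, 0)

∂f/∂x = -18*x^2 - 6
∂f/∂y = 0
∇f = (-18*x^2 - 6, 0)
At (-2, 1): (-78, 0).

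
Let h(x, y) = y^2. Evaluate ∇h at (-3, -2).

(0, -4)

∂h/∂x = 0
∂h/∂y = 2*y
∇h = (0, 2*y)
At (-3, -2): (0, -4).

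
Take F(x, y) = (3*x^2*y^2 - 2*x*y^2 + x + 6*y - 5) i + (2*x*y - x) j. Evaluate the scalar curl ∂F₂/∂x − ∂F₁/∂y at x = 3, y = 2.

-87

∂F₂/∂x = 2*y - 1
∂F₁/∂y = 6*x^2*y - 4*x*y + 6
Scalar curl = -6*x^2*y + 4*x*y + 2*y - 7
At (3, 2): -87.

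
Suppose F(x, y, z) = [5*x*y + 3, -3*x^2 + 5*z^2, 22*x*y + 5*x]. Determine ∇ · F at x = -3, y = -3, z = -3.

∂F₁/∂x = 5*y
∂F₂/∂y = 0
∂F₃/∂z = 0
∇·F = 5*y
At (-3, -3, -3): -15.

-15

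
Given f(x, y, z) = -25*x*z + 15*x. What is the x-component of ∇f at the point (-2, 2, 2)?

-35

(∇f)_1 = ∂f/∂x = -25*z + 15
At (-2, 2, 2): -35.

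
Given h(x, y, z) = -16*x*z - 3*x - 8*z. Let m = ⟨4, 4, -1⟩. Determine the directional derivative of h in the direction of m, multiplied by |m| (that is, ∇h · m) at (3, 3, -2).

∂h/∂x = -16*z - 3
∂h/∂y = 0
∂h/∂z = -16*x - 8
∇h at (3, 3, -2) = (29, 0, -56)
∇h · m = (29)(4) + (0)(4) + (-56)(-1) = 172

172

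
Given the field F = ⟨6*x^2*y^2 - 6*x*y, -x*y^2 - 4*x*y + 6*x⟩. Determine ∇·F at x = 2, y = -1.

∂F₁/∂x = 12*x*y^2 - 6*y
∂F₂/∂y = -2*x*y - 4*x
∇·F = 12*x*y^2 - 2*x*y - 4*x - 6*y
At (2, -1): 26.

26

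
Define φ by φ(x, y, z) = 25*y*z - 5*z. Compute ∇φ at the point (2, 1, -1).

∂φ/∂x = 0
∂φ/∂y = 25*z
∂φ/∂z = 25*y - 5
∇φ = (0, 25*z, 25*y - 5)
At (2, 1, -1): (0, -25, 20).

(0, -25, 20)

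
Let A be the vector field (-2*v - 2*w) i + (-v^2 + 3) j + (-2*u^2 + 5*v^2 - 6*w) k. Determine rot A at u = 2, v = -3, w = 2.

(-30, 6, 2)

(∇×A)₁ = ∂A₃/∂v − ∂A₂/∂w = 10*v
(∇×A)₂ = ∂A₁/∂w − ∂A₃/∂u = 4*u - 2
(∇×A)₃ = ∂A₂/∂u − ∂A₁/∂v = 2
∇×A = (10*v, 4*u - 2, 2)
At (2, -3, 2): (-30, 6, 2).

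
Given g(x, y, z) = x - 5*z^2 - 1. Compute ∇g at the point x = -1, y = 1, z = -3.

∂g/∂x = 1
∂g/∂y = 0
∂g/∂z = -10*z
∇g = (1, 0, -10*z)
At (-1, 1, -3): (1, 0, 30).

(1, 0, 30)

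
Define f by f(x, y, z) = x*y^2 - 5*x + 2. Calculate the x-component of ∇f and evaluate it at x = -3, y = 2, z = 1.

-1

(∇f)_1 = ∂f/∂x = y^2 - 5
At (-3, 2, 1): -1.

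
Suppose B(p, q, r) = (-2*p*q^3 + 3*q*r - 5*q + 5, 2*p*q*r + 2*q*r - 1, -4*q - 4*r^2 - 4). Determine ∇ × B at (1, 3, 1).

(-16, 9, 62)

(∇×B)₁ = ∂B₃/∂q − ∂B₂/∂r = -2*p*q - 2*q - 4
(∇×B)₂ = ∂B₁/∂r − ∂B₃/∂p = 3*q
(∇×B)₃ = ∂B₂/∂p − ∂B₁/∂q = 6*p*q^2 + 2*q*r - 3*r + 5
∇×B = (-2*p*q - 2*q - 4, 3*q, 6*p*q^2 + 2*q*r - 3*r + 5)
At (1, 3, 1): (-16, 9, 62).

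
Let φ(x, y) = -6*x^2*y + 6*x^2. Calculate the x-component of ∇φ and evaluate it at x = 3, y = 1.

0

(∇φ)_1 = ∂φ/∂x = -12*x*y + 12*x
At (3, 1): 0.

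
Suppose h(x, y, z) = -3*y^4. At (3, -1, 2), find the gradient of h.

(0, 12, 0)

∂h/∂x = 0
∂h/∂y = -12*y^3
∂h/∂z = 0
∇h = (0, -12*y^3, 0)
At (3, -1, 2): (0, 12, 0).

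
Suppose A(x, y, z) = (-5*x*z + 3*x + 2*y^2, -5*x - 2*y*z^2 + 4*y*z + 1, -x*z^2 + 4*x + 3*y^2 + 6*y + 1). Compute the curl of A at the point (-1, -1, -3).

(16, 10, -1)

(∇×A)₁ = ∂A₃/∂y − ∂A₂/∂z = 4*y*z + 2*y + 6
(∇×A)₂ = ∂A₁/∂z − ∂A₃/∂x = -5*x + z^2 - 4
(∇×A)₃ = ∂A₂/∂x − ∂A₁/∂y = -4*y - 5
∇×A = (4*y*z + 2*y + 6, -5*x + z^2 - 4, -4*y - 5)
At (-1, -1, -3): (16, 10, -1).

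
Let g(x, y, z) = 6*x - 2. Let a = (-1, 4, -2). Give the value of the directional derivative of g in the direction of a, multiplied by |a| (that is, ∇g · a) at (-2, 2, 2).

∂g/∂x = 6
∂g/∂y = 0
∂g/∂z = 0
∇g at (-2, 2, 2) = (6, 0, 0)
∇g · a = (6)(-1) + (0)(4) + (0)(-2) = -6

-6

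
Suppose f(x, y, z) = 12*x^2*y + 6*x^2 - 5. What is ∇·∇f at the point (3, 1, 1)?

∂²f/∂x² = 12*(2*y + 1)
∂²f/∂y² = 0
∂²f/∂z² = 0
∇²f = 24*y + 12
At (3, 1, 1): 36.

36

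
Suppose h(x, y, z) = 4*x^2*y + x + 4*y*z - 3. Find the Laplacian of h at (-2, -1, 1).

-8

∂²h/∂x² = 8*y
∂²h/∂y² = 0
∂²h/∂z² = 0
∇²h = 8*y
At (-2, -1, 1): -8.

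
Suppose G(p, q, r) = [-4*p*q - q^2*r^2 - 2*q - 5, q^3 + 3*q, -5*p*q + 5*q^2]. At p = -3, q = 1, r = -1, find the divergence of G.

∂G₁/∂p = -4*q
∂G₂/∂q = 3*q^2 + 3
∂G₃/∂r = 0
∇·G = 3*q^2 - 4*q + 3
At (-3, 1, -1): 2.

2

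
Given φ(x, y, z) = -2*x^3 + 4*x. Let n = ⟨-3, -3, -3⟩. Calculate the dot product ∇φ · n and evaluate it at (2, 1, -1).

∂φ/∂x = -6*x^2 + 4
∂φ/∂y = 0
∂φ/∂z = 0
∇φ at (2, 1, -1) = (-20, 0, 0)
∇φ · n = (-20)(-3) + (0)(-3) + (0)(-3) = 60

60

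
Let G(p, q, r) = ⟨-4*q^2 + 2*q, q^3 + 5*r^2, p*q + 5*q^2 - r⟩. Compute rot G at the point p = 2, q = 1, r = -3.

(42, -1, 6)

(∇×G)₁ = ∂G₃/∂q − ∂G₂/∂r = p + 10*q - 10*r
(∇×G)₂ = ∂G₁/∂r − ∂G₃/∂p = -q
(∇×G)₃ = ∂G₂/∂p − ∂G₁/∂q = 8*q - 2
∇×G = (p + 10*q - 10*r, -q, 8*q - 2)
At (2, 1, -3): (42, -1, 6).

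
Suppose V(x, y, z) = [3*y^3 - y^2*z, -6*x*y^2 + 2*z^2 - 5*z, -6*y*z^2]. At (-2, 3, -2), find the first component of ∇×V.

-11

(∇×V)_1 = ∂V₃/∂y − ∂V₂/∂z
= -6*z^2 − (4*z - 5)
= -6*z^2 - 4*z + 5
At (-2, 3, -2): -11.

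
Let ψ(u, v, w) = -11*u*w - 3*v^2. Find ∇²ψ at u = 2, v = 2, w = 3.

-6

∂²ψ/∂u² = 0
∂²ψ/∂v² = -6
∂²ψ/∂w² = 0
∇²ψ = -6
At (2, 2, 3): -6.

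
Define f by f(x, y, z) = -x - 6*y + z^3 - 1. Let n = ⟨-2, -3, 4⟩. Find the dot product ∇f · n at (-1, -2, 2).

∂f/∂x = -1
∂f/∂y = -6
∂f/∂z = 3*z^2
∇f at (-1, -2, 2) = (-1, -6, 12)
∇f · n = (-1)(-2) + (-6)(-3) + (12)(4) = 68

68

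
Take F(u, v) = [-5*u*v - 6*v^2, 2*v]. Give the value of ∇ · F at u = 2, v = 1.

-3

∂F₁/∂u = -5*v
∂F₂/∂v = 2
∇·F = -5*v + 2
At (2, 1): -3.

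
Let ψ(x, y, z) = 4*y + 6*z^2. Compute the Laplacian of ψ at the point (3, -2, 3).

12

∂²ψ/∂x² = 0
∂²ψ/∂y² = 0
∂²ψ/∂z² = 12
∇²ψ = 12
At (3, -2, 3): 12.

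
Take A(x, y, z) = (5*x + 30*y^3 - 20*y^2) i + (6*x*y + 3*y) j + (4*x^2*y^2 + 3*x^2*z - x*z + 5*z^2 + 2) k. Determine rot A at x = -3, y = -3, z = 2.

(∇×A)₁ = ∂A₃/∂y − ∂A₂/∂z = 8*x^2*y
(∇×A)₂ = ∂A₁/∂z − ∂A₃/∂x = -8*x*y^2 - 6*x*z + z
(∇×A)₃ = ∂A₂/∂x − ∂A₁/∂y = -90*y^2 + 46*y
∇×A = (8*x^2*y, -8*x*y^2 - 6*x*z + z, -90*y^2 + 46*y)
At (-3, -3, 2): (-216, 254, -948).

(-216, 254, -948)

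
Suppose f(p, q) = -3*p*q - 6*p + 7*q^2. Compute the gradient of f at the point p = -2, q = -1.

∂f/∂p = -3*q - 6
∂f/∂q = -3*p + 14*q
∇f = (-3*q - 6, -3*p + 14*q)
At (-2, -1): (-3, -8).

(-3, -8)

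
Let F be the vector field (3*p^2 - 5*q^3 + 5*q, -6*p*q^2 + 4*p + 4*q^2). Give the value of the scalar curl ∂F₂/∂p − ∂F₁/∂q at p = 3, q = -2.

35

∂F₂/∂p = -6*q^2 + 4
∂F₁/∂q = -15*q^2 + 5
Scalar curl = 9*q^2 - 1
At (3, -2): 35.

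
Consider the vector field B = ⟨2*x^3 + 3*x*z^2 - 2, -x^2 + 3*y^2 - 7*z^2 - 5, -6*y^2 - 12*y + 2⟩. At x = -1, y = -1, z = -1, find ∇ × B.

(∇×B)₁ = ∂B₃/∂y − ∂B₂/∂z = -12*y + 14*z - 12
(∇×B)₂ = ∂B₁/∂z − ∂B₃/∂x = 6*x*z
(∇×B)₃ = ∂B₂/∂x − ∂B₁/∂y = -2*x
∇×B = (-12*y + 14*z - 12, 6*x*z, -2*x)
At (-1, -1, -1): (-14, 6, 2).

(-14, 6, 2)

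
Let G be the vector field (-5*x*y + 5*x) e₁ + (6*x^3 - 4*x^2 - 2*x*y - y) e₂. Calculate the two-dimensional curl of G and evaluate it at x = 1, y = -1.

∂G₂/∂x = 18*x^2 - 8*x - 2*y
∂G₁/∂y = -5*x
Scalar curl = 18*x^2 - 3*x - 2*y
At (1, -1): 17.

17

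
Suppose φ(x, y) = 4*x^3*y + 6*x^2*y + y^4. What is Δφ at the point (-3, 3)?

∂²φ/∂x² = 12*y*(2*x + 1)
∂²φ/∂y² = 12*y^2
∇²φ = 24*x*y + 12*y^2 + 12*y
At (-3, 3): -72.

-72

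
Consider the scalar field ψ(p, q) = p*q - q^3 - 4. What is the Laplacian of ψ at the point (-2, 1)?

∂²ψ/∂p² = 0
∂²ψ/∂q² = -6*q
∇²ψ = -6*q
At (-2, 1): -6.

-6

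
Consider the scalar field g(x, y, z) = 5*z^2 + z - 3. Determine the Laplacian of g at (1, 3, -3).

∂²g/∂x² = 0
∂²g/∂y² = 0
∂²g/∂z² = 10
∇²g = 10
At (1, 3, -3): 10.

10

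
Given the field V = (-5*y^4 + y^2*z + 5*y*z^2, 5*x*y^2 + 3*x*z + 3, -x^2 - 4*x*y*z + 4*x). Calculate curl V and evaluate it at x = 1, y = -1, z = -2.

(∇×V)₁ = ∂V₃/∂y − ∂V₂/∂z = -4*x*z - 3*x
(∇×V)₂ = ∂V₁/∂z − ∂V₃/∂x = 2*x + y^2 + 14*y*z - 4
(∇×V)₃ = ∂V₂/∂x − ∂V₁/∂y = 20*y^3 + 5*y^2 - 2*y*z - 5*z^2 + 3*z
∇×V = (-4*x*z - 3*x, 2*x + y^2 + 14*y*z - 4, 20*y^3 + 5*y^2 - 2*y*z - 5*z^2 + 3*z)
At (1, -1, -2): (5, 27, -45).

(5, 27, -45)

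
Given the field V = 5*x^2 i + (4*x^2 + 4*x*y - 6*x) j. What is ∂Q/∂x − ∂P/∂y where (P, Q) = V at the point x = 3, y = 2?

26

∂V₂/∂x = 8*x + 4*y - 6
∂V₁/∂y = 0
Scalar curl = 8*x + 4*y - 6
At (3, 2): 26.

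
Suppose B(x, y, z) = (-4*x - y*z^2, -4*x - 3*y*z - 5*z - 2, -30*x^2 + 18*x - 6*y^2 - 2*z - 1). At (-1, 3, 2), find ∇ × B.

(∇×B)₁ = ∂B₃/∂y − ∂B₂/∂z = -9*y + 5
(∇×B)₂ = ∂B₁/∂z − ∂B₃/∂x = 60*x - 2*y*z - 18
(∇×B)₃ = ∂B₂/∂x − ∂B₁/∂y = z^2 - 4
∇×B = (-9*y + 5, 60*x - 2*y*z - 18, z^2 - 4)
At (-1, 3, 2): (-22, -90, 0).

(-22, -90, 0)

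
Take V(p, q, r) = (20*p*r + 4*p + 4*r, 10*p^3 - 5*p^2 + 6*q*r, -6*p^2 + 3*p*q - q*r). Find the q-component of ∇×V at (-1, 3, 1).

-37

(∇×V)_2 = ∂V₁/∂r − ∂V₃/∂p
= 20*p + 4 − (-12*p + 3*q)
= 32*p - 3*q + 4
At (-1, 3, 1): -37.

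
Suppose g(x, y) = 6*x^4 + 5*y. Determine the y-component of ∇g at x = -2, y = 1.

5

(∇g)_2 = ∂g/∂y = 5
At (-2, 1): 5.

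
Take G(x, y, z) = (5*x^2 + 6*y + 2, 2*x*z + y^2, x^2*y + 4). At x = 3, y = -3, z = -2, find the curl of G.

(3, 18, -10)

(∇×G)₁ = ∂G₃/∂y − ∂G₂/∂z = x^2 - 2*x
(∇×G)₂ = ∂G₁/∂z − ∂G₃/∂x = -2*x*y
(∇×G)₃ = ∂G₂/∂x − ∂G₁/∂y = 2*z - 6
∇×G = (x^2 - 2*x, -2*x*y, 2*z - 6)
At (3, -3, -2): (3, 18, -10).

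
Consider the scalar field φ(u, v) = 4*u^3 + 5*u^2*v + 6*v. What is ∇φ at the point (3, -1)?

(78, 51)

∂φ/∂u = 12*u^2 + 10*u*v
∂φ/∂v = 5*u^2 + 6
∇φ = (12*u^2 + 10*u*v, 5*u^2 + 6)
At (3, -1): (78, 51).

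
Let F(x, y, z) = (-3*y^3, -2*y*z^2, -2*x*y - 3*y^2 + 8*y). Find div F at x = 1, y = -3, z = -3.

∂F₁/∂x = 0
∂F₂/∂y = -2*z^2
∂F₃/∂z = 0
∇·F = -2*z^2
At (1, -3, -3): -18.

-18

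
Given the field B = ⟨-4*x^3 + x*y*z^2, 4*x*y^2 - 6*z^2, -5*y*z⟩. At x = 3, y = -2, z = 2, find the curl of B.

(∇×B)₁ = ∂B₃/∂y − ∂B₂/∂z = 7*z
(∇×B)₂ = ∂B₁/∂z − ∂B₃/∂x = 2*x*y*z
(∇×B)₃ = ∂B₂/∂x − ∂B₁/∂y = -x*z^2 + 4*y^2
∇×B = (7*z, 2*x*y*z, -x*z^2 + 4*y^2)
At (3, -2, 2): (14, -24, 4).

(14, -24, 4)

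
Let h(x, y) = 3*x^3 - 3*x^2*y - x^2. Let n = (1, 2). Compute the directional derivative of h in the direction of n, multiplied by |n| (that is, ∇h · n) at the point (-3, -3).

-21

∂h/∂x = 9*x^2 - 6*x*y - 2*x
∂h/∂y = -3*x^2
∇h at (-3, -3) = (33, -27)
∇h · n = (33)(1) + (-27)(2) = -21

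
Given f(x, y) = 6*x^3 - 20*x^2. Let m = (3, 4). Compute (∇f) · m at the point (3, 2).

∂f/∂x = 18*x^2 - 40*x
∂f/∂y = 0
∇f at (3, 2) = (42, 0)
∇f · m = (42)(3) + (0)(4) = 126

126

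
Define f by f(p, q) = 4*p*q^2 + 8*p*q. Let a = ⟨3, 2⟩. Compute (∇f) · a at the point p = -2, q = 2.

∂f/∂p = 4*q^2 + 8*q
∂f/∂q = 8*p*q + 8*p
∇f at (-2, 2) = (32, -48)
∇f · a = (32)(3) + (-48)(2) = 0

0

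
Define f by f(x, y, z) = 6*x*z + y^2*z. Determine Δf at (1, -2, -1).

∂²f/∂x² = 0
∂²f/∂y² = 2*z
∂²f/∂z² = 0
∇²f = 2*z
At (1, -2, -1): -2.

-2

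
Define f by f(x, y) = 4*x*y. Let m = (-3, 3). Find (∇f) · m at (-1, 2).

-36

∂f/∂x = 4*y
∂f/∂y = 4*x
∇f at (-1, 2) = (8, -4)
∇f · m = (8)(-3) + (-4)(3) = -36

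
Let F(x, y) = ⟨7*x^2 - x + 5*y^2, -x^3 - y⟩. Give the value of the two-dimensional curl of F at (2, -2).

∂F₂/∂x = -3*x^2
∂F₁/∂y = 10*y
Scalar curl = -3*x^2 - 10*y
At (2, -2): 8.

8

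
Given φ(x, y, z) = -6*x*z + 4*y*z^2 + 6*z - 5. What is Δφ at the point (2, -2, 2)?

∂²φ/∂x² = 0
∂²φ/∂y² = 0
∂²φ/∂z² = 8*y
∇²φ = 8*y
At (2, -2, 2): -16.

-16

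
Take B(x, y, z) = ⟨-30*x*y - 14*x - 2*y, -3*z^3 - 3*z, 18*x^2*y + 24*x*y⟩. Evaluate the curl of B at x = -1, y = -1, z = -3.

(78, -12, -28)

(∇×B)₁ = ∂B₃/∂y − ∂B₂/∂z = 18*x^2 + 24*x + 9*z^2 + 3
(∇×B)₂ = ∂B₁/∂z − ∂B₃/∂x = -36*x*y - 24*y
(∇×B)₃ = ∂B₂/∂x − ∂B₁/∂y = 30*x + 2
∇×B = (18*x^2 + 24*x + 9*z^2 + 3, -36*x*y - 24*y, 30*x + 2)
At (-1, -1, -3): (78, -12, -28).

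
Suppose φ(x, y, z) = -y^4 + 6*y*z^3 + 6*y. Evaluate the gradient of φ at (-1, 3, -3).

(0, -264, 486)

∂φ/∂x = 0
∂φ/∂y = -4*y^3 + 6*z^3 + 6
∂φ/∂z = 18*y*z^2
∇φ = (0, -4*y^3 + 6*z^3 + 6, 18*y*z^2)
At (-1, 3, -3): (0, -264, 486).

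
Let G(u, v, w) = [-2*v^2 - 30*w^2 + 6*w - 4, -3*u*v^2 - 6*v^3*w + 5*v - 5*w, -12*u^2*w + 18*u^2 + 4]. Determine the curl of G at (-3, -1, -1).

(∇×G)₁ = ∂G₃/∂v − ∂G₂/∂w = 6*v^3 + 5
(∇×G)₂ = ∂G₁/∂w − ∂G₃/∂u = 24*u*w - 36*u - 60*w + 6
(∇×G)₃ = ∂G₂/∂u − ∂G₁/∂v = -3*v^2 + 4*v
∇×G = (6*v^3 + 5, 24*u*w - 36*u - 60*w + 6, -3*v^2 + 4*v)
At (-3, -1, -1): (-1, 246, -7).

(-1, 246, -7)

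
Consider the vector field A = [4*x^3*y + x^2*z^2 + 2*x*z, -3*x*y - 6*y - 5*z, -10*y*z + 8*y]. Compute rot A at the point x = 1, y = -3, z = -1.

(23, 0, 5)

(∇×A)₁ = ∂A₃/∂y − ∂A₂/∂z = -10*z + 13
(∇×A)₂ = ∂A₁/∂z − ∂A₃/∂x = 2*x^2*z + 2*x
(∇×A)₃ = ∂A₂/∂x − ∂A₁/∂y = -4*x^3 - 3*y
∇×A = (-10*z + 13, 2*x^2*z + 2*x, -4*x^3 - 3*y)
At (1, -3, -1): (23, 0, 5).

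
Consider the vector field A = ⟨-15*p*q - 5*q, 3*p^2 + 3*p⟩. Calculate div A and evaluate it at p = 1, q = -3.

45

∂A₁/∂p = -15*q
∂A₂/∂q = 0
∇·A = -15*q
At (1, -3): 45.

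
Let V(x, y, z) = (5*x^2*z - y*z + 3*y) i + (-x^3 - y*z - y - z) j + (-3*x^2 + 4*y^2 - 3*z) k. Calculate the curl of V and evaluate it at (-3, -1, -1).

(∇×V)₁ = ∂V₃/∂y − ∂V₂/∂z = 9*y + 1
(∇×V)₂ = ∂V₁/∂z − ∂V₃/∂x = 5*x^2 + 6*x - y
(∇×V)₃ = ∂V₂/∂x − ∂V₁/∂y = -3*x^2 + z - 3
∇×V = (9*y + 1, 5*x^2 + 6*x - y, -3*x^2 + z - 3)
At (-3, -1, -1): (-8, 28, -31).

(-8, 28, -31)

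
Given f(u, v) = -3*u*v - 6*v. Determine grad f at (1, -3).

(9, -9)

∂f/∂u = -3*v
∂f/∂v = -3*u - 6
∇f = (-3*v, -3*u - 6)
At (1, -3): (9, -9).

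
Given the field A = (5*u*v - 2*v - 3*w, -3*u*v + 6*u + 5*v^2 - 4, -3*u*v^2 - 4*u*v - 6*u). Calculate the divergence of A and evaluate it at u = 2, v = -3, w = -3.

∂A₁/∂u = 5*v
∂A₂/∂v = -3*u + 10*v
∂A₃/∂w = 0
∇·A = -3*u + 15*v
At (2, -3, -3): -51.

-51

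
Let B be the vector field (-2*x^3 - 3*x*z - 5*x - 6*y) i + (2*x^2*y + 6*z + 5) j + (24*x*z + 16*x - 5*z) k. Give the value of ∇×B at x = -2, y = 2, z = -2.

(-6, 38, -10)

(∇×B)₁ = ∂B₃/∂y − ∂B₂/∂z = -6
(∇×B)₂ = ∂B₁/∂z − ∂B₃/∂x = -3*x - 24*z - 16
(∇×B)₃ = ∂B₂/∂x − ∂B₁/∂y = 4*x*y + 6
∇×B = (-6, -3*x - 24*z - 16, 4*x*y + 6)
At (-2, 2, -2): (-6, 38, -10).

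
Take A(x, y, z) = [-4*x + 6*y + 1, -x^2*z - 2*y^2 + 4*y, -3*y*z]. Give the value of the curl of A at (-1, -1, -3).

(∇×A)₁ = ∂A₃/∂y − ∂A₂/∂z = x^2 - 3*z
(∇×A)₂ = ∂A₁/∂z − ∂A₃/∂x = 0
(∇×A)₃ = ∂A₂/∂x − ∂A₁/∂y = -2*x*z - 6
∇×A = (x^2 - 3*z, 0, -2*x*z - 6)
At (-1, -1, -3): (10, 0, -12).

(10, 0, -12)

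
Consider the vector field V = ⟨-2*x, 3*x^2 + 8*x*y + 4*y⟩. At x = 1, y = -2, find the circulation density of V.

-10

∂V₂/∂x = 6*x + 8*y
∂V₁/∂y = 0
Scalar curl = 6*x + 8*y
At (1, -2): -10.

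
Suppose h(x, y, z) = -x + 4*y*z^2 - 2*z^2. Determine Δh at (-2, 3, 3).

20

∂²h/∂x² = 0
∂²h/∂y² = 0
∂²h/∂z² = 4*(2*y - 1)
∇²h = 8*y - 4
At (-2, 3, 3): 20.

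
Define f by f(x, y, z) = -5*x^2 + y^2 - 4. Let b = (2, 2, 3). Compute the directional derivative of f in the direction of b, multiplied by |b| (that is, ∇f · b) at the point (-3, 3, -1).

∂f/∂x = -10*x
∂f/∂y = 2*y
∂f/∂z = 0
∇f at (-3, 3, -1) = (30, 6, 0)
∇f · b = (30)(2) + (6)(2) + (0)(3) = 72

72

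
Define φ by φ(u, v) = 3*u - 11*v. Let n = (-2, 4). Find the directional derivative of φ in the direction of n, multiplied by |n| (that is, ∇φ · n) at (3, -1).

∂φ/∂u = 3
∂φ/∂v = -11
∇φ at (3, -1) = (3, -11)
∇φ · n = (3)(-2) + (-11)(4) = -50

-50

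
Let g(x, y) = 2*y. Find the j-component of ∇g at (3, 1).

2

(∇g)_2 = ∂g/∂y = 2
At (3, 1): 2.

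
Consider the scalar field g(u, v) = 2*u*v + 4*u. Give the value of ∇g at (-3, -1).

∂g/∂u = 2*v + 4
∂g/∂v = 2*u
∇g = (2*v + 4, 2*u)
At (-3, -1): (2, -6).

(2, -6)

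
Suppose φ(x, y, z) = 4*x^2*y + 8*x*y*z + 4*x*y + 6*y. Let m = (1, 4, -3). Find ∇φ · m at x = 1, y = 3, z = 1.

∂φ/∂x = 8*x*y + 8*y*z + 4*y
∂φ/∂y = 4*x^2 + 8*x*z + 4*x + 6
∂φ/∂z = 8*x*y
∇φ at (1, 3, 1) = (60, 22, 24)
∇φ · m = (60)(1) + (22)(4) + (24)(-3) = 76

76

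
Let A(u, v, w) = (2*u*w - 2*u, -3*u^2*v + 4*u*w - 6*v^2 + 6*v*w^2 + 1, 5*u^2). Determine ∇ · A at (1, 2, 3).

∂A₁/∂u = 2*w - 2
∂A₂/∂v = -3*u^2 - 12*v + 6*w^2
∂A₃/∂w = 0
∇·A = -3*u^2 - 12*v + 6*w^2 + 2*w - 2
At (1, 2, 3): 31.

31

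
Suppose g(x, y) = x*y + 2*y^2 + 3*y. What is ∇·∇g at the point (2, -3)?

∂²g/∂x² = 0
∂²g/∂y² = 4
∇²g = 4
At (2, -3): 4.

4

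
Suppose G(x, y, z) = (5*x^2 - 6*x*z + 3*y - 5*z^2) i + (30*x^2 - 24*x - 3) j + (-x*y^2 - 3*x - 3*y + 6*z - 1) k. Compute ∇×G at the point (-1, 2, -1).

(∇×G)₁ = ∂G₃/∂y − ∂G₂/∂z = -2*x*y - 3
(∇×G)₂ = ∂G₁/∂z − ∂G₃/∂x = -6*x + y^2 - 10*z + 3
(∇×G)₃ = ∂G₂/∂x − ∂G₁/∂y = 60*x - 27
∇×G = (-2*x*y - 3, -6*x + y^2 - 10*z + 3, 60*x - 27)
At (-1, 2, -1): (1, 23, -87).

(1, 23, -87)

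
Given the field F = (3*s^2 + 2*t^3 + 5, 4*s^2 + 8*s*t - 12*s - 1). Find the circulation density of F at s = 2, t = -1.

-10

∂F₂/∂s = 8*s + 8*t - 12
∂F₁/∂t = 6*t^2
Scalar curl = 8*s - 6*t^2 + 8*t - 12
At (2, -1): -10.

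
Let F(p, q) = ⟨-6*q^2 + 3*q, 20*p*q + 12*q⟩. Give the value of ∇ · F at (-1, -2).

∂F₁/∂p = 0
∂F₂/∂q = 20*p + 12
∇·F = 20*p + 12
At (-1, -2): -8.

-8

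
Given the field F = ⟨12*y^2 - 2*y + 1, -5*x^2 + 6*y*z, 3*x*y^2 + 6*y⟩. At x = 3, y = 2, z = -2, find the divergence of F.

-12

∂F₁/∂x = 0
∂F₂/∂y = 6*z
∂F₃/∂z = 0
∇·F = 6*z
At (3, 2, -2): -12.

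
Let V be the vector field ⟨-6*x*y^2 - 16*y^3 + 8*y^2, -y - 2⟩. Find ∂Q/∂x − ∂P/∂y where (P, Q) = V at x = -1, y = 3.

∂V₂/∂x = 0
∂V₁/∂y = -12*x*y - 48*y^2 + 16*y
Scalar curl = 12*x*y + 48*y^2 - 16*y
At (-1, 3): 348.

348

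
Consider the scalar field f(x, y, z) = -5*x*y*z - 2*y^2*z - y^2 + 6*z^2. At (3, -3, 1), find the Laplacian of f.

6

∂²f/∂x² = 0
∂²f/∂y² = -2*(2*z + 1)
∂²f/∂z² = 12
∇²f = -4*z + 10
At (3, -3, 1): 6.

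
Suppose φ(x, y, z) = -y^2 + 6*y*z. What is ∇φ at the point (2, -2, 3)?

∂φ/∂x = 0
∂φ/∂y = -2*y + 6*z
∂φ/∂z = 6*y
∇φ = (0, -2*y + 6*z, 6*y)
At (2, -2, 3): (0, 22, -12).

(0, 22, -12)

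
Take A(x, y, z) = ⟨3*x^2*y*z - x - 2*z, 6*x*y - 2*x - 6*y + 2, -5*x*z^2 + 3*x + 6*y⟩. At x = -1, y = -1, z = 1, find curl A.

(∇×A)₁ = ∂A₃/∂y − ∂A₂/∂z = 6
(∇×A)₂ = ∂A₁/∂z − ∂A₃/∂x = 3*x^2*y + 5*z^2 - 5
(∇×A)₃ = ∂A₂/∂x − ∂A₁/∂y = -3*x^2*z + 6*y - 2
∇×A = (6, 3*x^2*y + 5*z^2 - 5, -3*x^2*z + 6*y - 2)
At (-1, -1, 1): (6, -3, -11).

(6, -3, -11)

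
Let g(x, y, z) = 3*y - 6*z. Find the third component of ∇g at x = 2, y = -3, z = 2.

-6

(∇g)_3 = ∂g/∂z = -6
At (2, -3, 2): -6.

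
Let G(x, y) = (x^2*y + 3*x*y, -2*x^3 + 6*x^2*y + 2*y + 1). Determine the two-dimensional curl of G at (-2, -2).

∂G₂/∂x = -6*x^2 + 12*x*y
∂G₁/∂y = x^2 + 3*x
Scalar curl = -7*x^2 + 12*x*y - 3*x
At (-2, -2): 26.

26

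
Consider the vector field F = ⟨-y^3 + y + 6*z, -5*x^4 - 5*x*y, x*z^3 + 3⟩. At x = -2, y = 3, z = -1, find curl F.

(∇×F)₁ = ∂F₃/∂y − ∂F₂/∂z = 0
(∇×F)₂ = ∂F₁/∂z − ∂F₃/∂x = -z^3 + 6
(∇×F)₃ = ∂F₂/∂x − ∂F₁/∂y = -20*x^3 + 3*y^2 - 5*y - 1
∇×F = (0, -z^3 + 6, -20*x^3 + 3*y^2 - 5*y - 1)
At (-2, 3, -1): (0, 7, 171).

(0, 7, 171)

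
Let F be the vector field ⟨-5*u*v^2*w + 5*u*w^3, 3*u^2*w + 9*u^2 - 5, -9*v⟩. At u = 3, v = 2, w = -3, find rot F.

(-36, 345, -180)

(∇×F)₁ = ∂F₃/∂v − ∂F₂/∂w = -3*u^2 - 9
(∇×F)₂ = ∂F₁/∂w − ∂F₃/∂u = -5*u*v^2 + 15*u*w^2
(∇×F)₃ = ∂F₂/∂u − ∂F₁/∂v = 10*u*v*w + 6*u*w + 18*u
∇×F = (-3*u^2 - 9, -5*u*v^2 + 15*u*w^2, 10*u*v*w + 6*u*w + 18*u)
At (3, 2, -3): (-36, 345, -180).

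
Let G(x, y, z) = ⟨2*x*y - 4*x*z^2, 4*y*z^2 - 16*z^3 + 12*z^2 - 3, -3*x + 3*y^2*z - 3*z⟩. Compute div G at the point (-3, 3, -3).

∂G₁/∂x = 2*y - 4*z^2
∂G₂/∂y = 4*z^2
∂G₃/∂z = 3*y^2 - 3
∇·G = 3*y^2 + 2*y - 3
At (-3, 3, -3): 30.

30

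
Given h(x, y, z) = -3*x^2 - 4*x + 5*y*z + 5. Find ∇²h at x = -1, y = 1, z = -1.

-6

∂²h/∂x² = -6
∂²h/∂y² = 0
∂²h/∂z² = 0
∇²h = -6
At (-1, 1, -1): -6.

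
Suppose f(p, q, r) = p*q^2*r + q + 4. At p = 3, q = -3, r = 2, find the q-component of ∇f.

-35

(∇f)_2 = ∂f/∂q = 2*p*q*r + 1
At (3, -3, 2): -35.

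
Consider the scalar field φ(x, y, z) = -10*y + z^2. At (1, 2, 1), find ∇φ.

(0, -10, 2)

∂φ/∂x = 0
∂φ/∂y = -10
∂φ/∂z = 2*z
∇φ = (0, -10, 2*z)
At (1, 2, 1): (0, -10, 2).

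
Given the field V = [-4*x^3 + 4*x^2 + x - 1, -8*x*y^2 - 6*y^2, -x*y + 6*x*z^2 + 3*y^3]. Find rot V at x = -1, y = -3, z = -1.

(∇×V)₁ = ∂V₃/∂y − ∂V₂/∂z = -x + 9*y^2
(∇×V)₂ = ∂V₁/∂z − ∂V₃/∂x = y - 6*z^2
(∇×V)₃ = ∂V₂/∂x − ∂V₁/∂y = -8*y^2
∇×V = (-x + 9*y^2, y - 6*z^2, -8*y^2)
At (-1, -3, -1): (82, -9, -72).

(82, -9, -72)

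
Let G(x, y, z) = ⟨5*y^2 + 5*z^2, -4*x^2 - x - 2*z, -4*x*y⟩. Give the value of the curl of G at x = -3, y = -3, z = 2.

(14, 8, 53)

(∇×G)₁ = ∂G₃/∂y − ∂G₂/∂z = -4*x + 2
(∇×G)₂ = ∂G₁/∂z − ∂G₃/∂x = 4*y + 10*z
(∇×G)₃ = ∂G₂/∂x − ∂G₁/∂y = -8*x - 10*y - 1
∇×G = (-4*x + 2, 4*y + 10*z, -8*x - 10*y - 1)
At (-3, -3, 2): (14, 8, 53).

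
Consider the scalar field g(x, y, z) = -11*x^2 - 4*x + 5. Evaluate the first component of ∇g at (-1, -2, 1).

18

(∇g)_1 = ∂g/∂x = -22*x - 4
At (-1, -2, 1): 18.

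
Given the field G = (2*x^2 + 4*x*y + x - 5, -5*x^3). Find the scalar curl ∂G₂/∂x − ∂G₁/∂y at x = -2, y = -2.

∂G₂/∂x = -15*x^2
∂G₁/∂y = 4*x
Scalar curl = -15*x^2 - 4*x
At (-2, -2): -52.

-52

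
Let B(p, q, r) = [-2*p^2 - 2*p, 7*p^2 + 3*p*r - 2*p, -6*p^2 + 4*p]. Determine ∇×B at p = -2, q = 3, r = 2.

(6, -28, -24)

(∇×B)₁ = ∂B₃/∂q − ∂B₂/∂r = -3*p
(∇×B)₂ = ∂B₁/∂r − ∂B₃/∂p = 12*p - 4
(∇×B)₃ = ∂B₂/∂p − ∂B₁/∂q = 14*p + 3*r - 2
∇×B = (-3*p, 12*p - 4, 14*p + 3*r - 2)
At (-2, 3, 2): (6, -28, -24).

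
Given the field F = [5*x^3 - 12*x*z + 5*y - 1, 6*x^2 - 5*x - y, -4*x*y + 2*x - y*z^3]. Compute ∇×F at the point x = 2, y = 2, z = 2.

(-16, -18, 14)

(∇×F)₁ = ∂F₃/∂y − ∂F₂/∂z = -4*x - z^3
(∇×F)₂ = ∂F₁/∂z − ∂F₃/∂x = -12*x + 4*y - 2
(∇×F)₃ = ∂F₂/∂x − ∂F₁/∂y = 12*x - 10
∇×F = (-4*x - z^3, -12*x + 4*y - 2, 12*x - 10)
At (2, 2, 2): (-16, -18, 14).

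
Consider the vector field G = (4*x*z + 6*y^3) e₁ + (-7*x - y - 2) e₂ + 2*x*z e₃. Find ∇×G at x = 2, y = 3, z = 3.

(0, 2, -169)

(∇×G)₁ = ∂G₃/∂y − ∂G₂/∂z = 0
(∇×G)₂ = ∂G₁/∂z − ∂G₃/∂x = 4*x - 2*z
(∇×G)₃ = ∂G₂/∂x − ∂G₁/∂y = -18*y^2 - 7
∇×G = (0, 4*x - 2*z, -18*y^2 - 7)
At (2, 3, 3): (0, 2, -169).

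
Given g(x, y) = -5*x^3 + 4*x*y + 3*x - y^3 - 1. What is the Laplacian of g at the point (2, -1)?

∂²g/∂x² = -30*x
∂²g/∂y² = -6*y
∇²g = -30*x - 6*y
At (2, -1): -54.

-54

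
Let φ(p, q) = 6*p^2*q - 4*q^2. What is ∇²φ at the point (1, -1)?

-20

∂²φ/∂p² = 12*q
∂²φ/∂q² = -8
∇²φ = 12*q - 8
At (1, -1): -20.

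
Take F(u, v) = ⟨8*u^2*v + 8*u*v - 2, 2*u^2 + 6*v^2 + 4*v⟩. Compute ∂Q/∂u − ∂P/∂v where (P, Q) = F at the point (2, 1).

-40

∂F₂/∂u = 4*u
∂F₁/∂v = 8*u^2 + 8*u
Scalar curl = -8*u^2 - 4*u
At (2, 1): -40.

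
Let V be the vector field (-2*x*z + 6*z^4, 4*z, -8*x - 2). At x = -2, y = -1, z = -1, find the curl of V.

(∇×V)₁ = ∂V₃/∂y − ∂V₂/∂z = -4
(∇×V)₂ = ∂V₁/∂z − ∂V₃/∂x = -2*x + 24*z^3 + 8
(∇×V)₃ = ∂V₂/∂x − ∂V₁/∂y = 0
∇×V = (-4, -2*x + 24*z^3 + 8, 0)
At (-2, -1, -1): (-4, -12, 0).

(-4, -12, 0)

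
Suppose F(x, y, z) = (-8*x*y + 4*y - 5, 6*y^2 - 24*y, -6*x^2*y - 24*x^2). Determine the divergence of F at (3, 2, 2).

∂F₁/∂x = -8*y
∂F₂/∂y = 12*y - 24
∂F₃/∂z = 0
∇·F = 4*y - 24
At (3, 2, 2): -16.

-16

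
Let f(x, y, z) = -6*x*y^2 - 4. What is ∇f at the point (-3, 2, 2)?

(-24, 72, 0)

∂f/∂x = -6*y^2
∂f/∂y = -12*x*y
∂f/∂z = 0
∇f = (-6*y^2, -12*x*y, 0)
At (-3, 2, 2): (-24, 72, 0).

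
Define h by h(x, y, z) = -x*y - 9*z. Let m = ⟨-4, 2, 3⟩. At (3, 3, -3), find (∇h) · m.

-21

∂h/∂x = -y
∂h/∂y = -x
∂h/∂z = -9
∇h at (3, 3, -3) = (-3, -3, -9)
∇h · m = (-3)(-4) + (-3)(2) + (-9)(3) = -21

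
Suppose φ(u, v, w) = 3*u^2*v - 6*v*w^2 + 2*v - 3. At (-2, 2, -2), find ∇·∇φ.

-12

∂²φ/∂u² = 6*v
∂²φ/∂v² = 0
∂²φ/∂w² = -12*v
∇²φ = -6*v
At (-2, 2, -2): -12.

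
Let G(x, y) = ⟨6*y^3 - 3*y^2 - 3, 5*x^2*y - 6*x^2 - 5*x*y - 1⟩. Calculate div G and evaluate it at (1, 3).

∂G₁/∂x = 0
∂G₂/∂y = 5*x^2 - 5*x
∇·G = 5*x^2 - 5*x
At (1, 3): 0.

0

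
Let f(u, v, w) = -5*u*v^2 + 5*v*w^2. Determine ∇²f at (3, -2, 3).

∂²f/∂u² = 0
∂²f/∂v² = -10*u
∂²f/∂w² = 10*v
∇²f = -10*u + 10*v
At (3, -2, 3): -50.

-50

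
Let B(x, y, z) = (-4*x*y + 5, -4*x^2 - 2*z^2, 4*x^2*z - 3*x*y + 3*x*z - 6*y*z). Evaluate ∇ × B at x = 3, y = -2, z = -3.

(∇×B)₁ = ∂B₃/∂y − ∂B₂/∂z = -3*x - 2*z
(∇×B)₂ = ∂B₁/∂z − ∂B₃/∂x = -8*x*z + 3*y - 3*z
(∇×B)₃ = ∂B₂/∂x − ∂B₁/∂y = -4*x
∇×B = (-3*x - 2*z, -8*x*z + 3*y - 3*z, -4*x)
At (3, -2, -3): (-3, 75, -12).

(-3, 75, -12)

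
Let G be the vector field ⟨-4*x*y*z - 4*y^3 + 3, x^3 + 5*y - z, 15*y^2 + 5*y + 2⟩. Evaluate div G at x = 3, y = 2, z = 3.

∂G₁/∂x = -4*y*z
∂G₂/∂y = 5
∂G₃/∂z = 0
∇·G = -4*y*z + 5
At (3, 2, 3): -19.

-19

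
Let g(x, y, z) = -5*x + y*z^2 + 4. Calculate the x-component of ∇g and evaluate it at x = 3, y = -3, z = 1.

(∇g)_1 = ∂g/∂x = -5
At (3, -3, 1): -5.

-5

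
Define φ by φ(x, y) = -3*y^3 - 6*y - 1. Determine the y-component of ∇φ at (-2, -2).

-42

(∇φ)_2 = ∂φ/∂y = -9*y^2 - 6
At (-2, -2): -42.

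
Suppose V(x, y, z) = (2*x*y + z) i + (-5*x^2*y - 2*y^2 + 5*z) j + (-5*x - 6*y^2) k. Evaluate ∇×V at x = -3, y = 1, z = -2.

(∇×V)₁ = ∂V₃/∂y − ∂V₂/∂z = -12*y - 5
(∇×V)₂ = ∂V₁/∂z − ∂V₃/∂x = 6
(∇×V)₃ = ∂V₂/∂x − ∂V₁/∂y = -10*x*y - 2*x
∇×V = (-12*y - 5, 6, -10*x*y - 2*x)
At (-3, 1, -2): (-17, 6, 36).

(-17, 6, 36)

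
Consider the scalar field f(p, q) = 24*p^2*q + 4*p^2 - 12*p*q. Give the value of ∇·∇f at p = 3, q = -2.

-88

∂²f/∂p² = 8*(6*q + 1)
∂²f/∂q² = 0
∇²f = 48*q + 8
At (3, -2): -88.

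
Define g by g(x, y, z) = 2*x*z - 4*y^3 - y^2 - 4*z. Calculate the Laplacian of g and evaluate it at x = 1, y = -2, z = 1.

∂²g/∂x² = 0
∂²g/∂y² = -2*(12*y + 1)
∂²g/∂z² = 0
∇²g = -24*y - 2
At (1, -2, 1): 46.

46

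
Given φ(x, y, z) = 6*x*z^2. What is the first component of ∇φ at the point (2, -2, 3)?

(∇φ)_1 = ∂φ/∂x = 6*z^2
At (2, -2, 3): 54.

54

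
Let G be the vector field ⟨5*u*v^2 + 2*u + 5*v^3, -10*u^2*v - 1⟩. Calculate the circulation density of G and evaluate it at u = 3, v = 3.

-405

∂G₂/∂u = -20*u*v
∂G₁/∂v = 10*u*v + 15*v^2
Scalar curl = -30*u*v - 15*v^2
At (3, 3): -405.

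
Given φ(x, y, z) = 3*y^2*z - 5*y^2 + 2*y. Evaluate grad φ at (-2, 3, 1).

(0, -10, 27)

∂φ/∂x = 0
∂φ/∂y = 6*y*z - 10*y + 2
∂φ/∂z = 3*y^2
∇φ = (0, 6*y*z - 10*y + 2, 3*y^2)
At (-2, 3, 1): (0, -10, 27).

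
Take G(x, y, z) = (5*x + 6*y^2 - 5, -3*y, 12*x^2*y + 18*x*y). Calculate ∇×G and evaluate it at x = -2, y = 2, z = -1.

(∇×G)₁ = ∂G₃/∂y − ∂G₂/∂z = 12*x^2 + 18*x
(∇×G)₂ = ∂G₁/∂z − ∂G₃/∂x = -24*x*y - 18*y
(∇×G)₃ = ∂G₂/∂x − ∂G₁/∂y = -12*y
∇×G = (12*x^2 + 18*x, -24*x*y - 18*y, -12*y)
At (-2, 2, -1): (12, 60, -24).

(12, 60, -24)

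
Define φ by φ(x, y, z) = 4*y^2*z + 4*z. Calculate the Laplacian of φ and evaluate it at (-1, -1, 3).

∂²φ/∂x² = 0
∂²φ/∂y² = 8*z
∂²φ/∂z² = 0
∇²φ = 8*z
At (-1, -1, 3): 24.

24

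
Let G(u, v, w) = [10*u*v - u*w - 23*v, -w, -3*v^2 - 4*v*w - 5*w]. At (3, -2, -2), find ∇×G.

(∇×G)₁ = ∂G₃/∂v − ∂G₂/∂w = -6*v - 4*w + 1
(∇×G)₂ = ∂G₁/∂w − ∂G₃/∂u = -u
(∇×G)₃ = ∂G₂/∂u − ∂G₁/∂v = -10*u + 23
∇×G = (-6*v - 4*w + 1, -u, -10*u + 23)
At (3, -2, -2): (21, -3, -7).

(21, -3, -7)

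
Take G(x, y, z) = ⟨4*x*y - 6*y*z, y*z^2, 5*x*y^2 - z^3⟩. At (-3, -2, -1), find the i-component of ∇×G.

56

(∇×G)_1 = ∂G₃/∂y − ∂G₂/∂z
= 10*x*y − (2*y*z)
= 10*x*y - 2*y*z
At (-3, -2, -1): 56.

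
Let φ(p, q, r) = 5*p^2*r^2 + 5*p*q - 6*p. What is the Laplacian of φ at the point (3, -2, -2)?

130

∂²φ/∂p² = 10*r^2
∂²φ/∂q² = 0
∂²φ/∂r² = 10*p^2
∇²φ = 10*p^2 + 10*r^2
At (3, -2, -2): 130.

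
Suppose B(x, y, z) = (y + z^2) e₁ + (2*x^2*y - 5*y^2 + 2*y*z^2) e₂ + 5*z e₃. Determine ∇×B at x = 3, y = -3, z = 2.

(24, 4, -37)

(∇×B)₁ = ∂B₃/∂y − ∂B₂/∂z = -4*y*z
(∇×B)₂ = ∂B₁/∂z − ∂B₃/∂x = 2*z
(∇×B)₃ = ∂B₂/∂x − ∂B₁/∂y = 4*x*y - 1
∇×B = (-4*y*z, 2*z, 4*x*y - 1)
At (3, -3, 2): (24, 4, -37).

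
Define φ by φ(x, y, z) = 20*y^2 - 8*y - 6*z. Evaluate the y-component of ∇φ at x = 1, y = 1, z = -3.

32

(∇φ)_2 = ∂φ/∂y = 40*y - 8
At (1, 1, -3): 32.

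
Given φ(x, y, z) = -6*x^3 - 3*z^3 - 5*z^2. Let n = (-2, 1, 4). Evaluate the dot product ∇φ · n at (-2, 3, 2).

-80

∂φ/∂x = -18*x^2
∂φ/∂y = 0
∂φ/∂z = -9*z^2 - 10*z
∇φ at (-2, 3, 2) = (-72, 0, -56)
∇φ · n = (-72)(-2) + (0)(1) + (-56)(4) = -80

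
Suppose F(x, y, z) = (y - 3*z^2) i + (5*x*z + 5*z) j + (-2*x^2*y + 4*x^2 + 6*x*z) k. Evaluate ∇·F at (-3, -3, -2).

∂F₁/∂x = 0
∂F₂/∂y = 0
∂F₃/∂z = 6*x
∇·F = 6*x
At (-3, -3, -2): -18.

-18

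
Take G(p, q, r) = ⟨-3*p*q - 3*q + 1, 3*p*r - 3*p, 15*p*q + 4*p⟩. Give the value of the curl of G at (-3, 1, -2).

(-36, -19, -15)

(∇×G)₁ = ∂G₃/∂q − ∂G₂/∂r = 12*p
(∇×G)₂ = ∂G₁/∂r − ∂G₃/∂p = -15*q - 4
(∇×G)₃ = ∂G₂/∂p − ∂G₁/∂q = 3*p + 3*r
∇×G = (12*p, -15*q - 4, 3*p + 3*r)
At (-3, 1, -2): (-36, -19, -15).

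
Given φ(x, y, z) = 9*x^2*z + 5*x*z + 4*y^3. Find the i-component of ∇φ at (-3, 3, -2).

(∇φ)_1 = ∂φ/∂x = 18*x*z + 5*z
At (-3, 3, -2): 98.

98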